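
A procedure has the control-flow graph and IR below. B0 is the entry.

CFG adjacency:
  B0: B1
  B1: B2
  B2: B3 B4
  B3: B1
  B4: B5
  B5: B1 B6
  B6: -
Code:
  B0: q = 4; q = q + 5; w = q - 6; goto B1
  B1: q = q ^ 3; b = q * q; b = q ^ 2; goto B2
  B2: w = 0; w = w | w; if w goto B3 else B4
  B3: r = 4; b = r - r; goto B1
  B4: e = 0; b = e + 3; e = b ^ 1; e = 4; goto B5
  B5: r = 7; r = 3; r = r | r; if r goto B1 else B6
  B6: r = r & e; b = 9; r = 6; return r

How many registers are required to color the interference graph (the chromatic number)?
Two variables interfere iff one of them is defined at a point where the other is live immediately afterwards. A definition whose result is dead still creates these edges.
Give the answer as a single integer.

Answer: 3

Derivation:
Block summaries:
  B0 def {q,w} use ∅
  B1 def {b,q} use {q}
  B2 def {w} use ∅
  B3 def {b,r} use ∅
  B4 def {b,e} use ∅
  B5 def {r} use ∅
  B6 def {b,r} use {e,r}

Live sets:
  B0: in=∅ out={q}
  B1: in={q} out={q}
  B2: in={q} out={q}
  B3: in={q} out={q}
  B4: in={q} out={e,q}
  B5: in={e,q} out={e,q,r}
  B6: in={e,r} out=∅

Interference:
  b: {q}
  e: {q,r}
  q: {b,e,r,w}
  r: {e,q}
  w: {q}

Chromatic number:
  lower bound: {e,q,r} mutually conflict ⇒ χ ≥ 3
  assign b→r1 e→r1 q→r0 r→r2 w→r1 — no edge inside a register ⇒ χ ≤ 3
  χ = 3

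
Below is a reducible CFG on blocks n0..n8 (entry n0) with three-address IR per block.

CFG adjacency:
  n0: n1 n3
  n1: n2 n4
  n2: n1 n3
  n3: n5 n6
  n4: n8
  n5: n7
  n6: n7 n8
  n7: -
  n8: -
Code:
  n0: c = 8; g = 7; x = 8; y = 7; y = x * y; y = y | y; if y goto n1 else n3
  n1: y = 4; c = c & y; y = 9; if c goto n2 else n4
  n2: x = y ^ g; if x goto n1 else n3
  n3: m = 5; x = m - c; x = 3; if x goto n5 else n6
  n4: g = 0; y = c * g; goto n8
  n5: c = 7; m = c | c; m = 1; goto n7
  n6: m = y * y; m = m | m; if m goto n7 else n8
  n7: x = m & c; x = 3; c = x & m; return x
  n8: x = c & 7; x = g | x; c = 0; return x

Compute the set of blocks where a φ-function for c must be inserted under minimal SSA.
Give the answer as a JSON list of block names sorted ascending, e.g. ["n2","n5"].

idom tree: n1←n0 n2←n1 n3←n0 n4←n1 n5←n3 n6←n3 n7←n3 n8←n0
Dom at joins:
  n1: preds {n0,n2}: {n0} ∩ {n0,n1,n2} = {n0}; idom=n0
  n3: preds {n0,n2}: {n0} ∩ {n0,n1,n2} = {n0}; idom=n0
  n7: preds {n5,n6}: {n0,n3,n5} ∩ {n0,n3,n6} = {n0,n3}; idom=n3
  n8: preds {n4,n6}: {n0,n1,n4} ∩ {n0,n3,n6} = {n0}; idom=n0

Frontier:
  join n1 pred n0: · stop@n0
  join n1 pred n2: n2→n1 stop@n0
  join n3 pred n0: · stop@n0
  join n3 pred n2: n2→n1 stop@n0
  join n7 pred n5: n5 stop@n3
  join n7 pred n6: n6 stop@n3
  join n8 pred n4: n4→n1 stop@n0
  join n8 pred n6: n6→n3 stop@n0
  n0: DF=∅
  n1: DF={n1,n3,n8}
  n2: DF={n1,n3}
  n3: DF={n8}
  n4: DF={n8}
  n5: DF={n7}
  n6: DF={n7,n8}
  n7: DF=∅
  n8: DF=∅

φ for c: defs {n0,n1,n5,n7,n8}
  DF⁺ = {n1,n3,n7,n8}

Answer: ["n1", "n3", "n7", "n8"]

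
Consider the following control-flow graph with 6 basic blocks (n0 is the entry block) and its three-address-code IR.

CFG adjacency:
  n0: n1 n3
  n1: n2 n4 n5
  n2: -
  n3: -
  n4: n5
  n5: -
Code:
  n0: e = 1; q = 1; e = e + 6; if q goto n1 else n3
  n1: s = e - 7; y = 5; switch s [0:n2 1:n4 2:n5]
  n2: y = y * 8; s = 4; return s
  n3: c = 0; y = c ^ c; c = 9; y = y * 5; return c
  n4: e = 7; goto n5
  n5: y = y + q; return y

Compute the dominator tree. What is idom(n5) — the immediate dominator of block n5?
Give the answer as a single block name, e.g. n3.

idom tree: n1←n0 n2←n1 n3←n0 n4←n1 n5←n1
Dom∩ at merges:
  n5: preds {n1,n4}: {n0,n1} ∩ {n0,n1,n4} = {n0,n1}; idom=n1

idom(n5) = n1

Answer: n1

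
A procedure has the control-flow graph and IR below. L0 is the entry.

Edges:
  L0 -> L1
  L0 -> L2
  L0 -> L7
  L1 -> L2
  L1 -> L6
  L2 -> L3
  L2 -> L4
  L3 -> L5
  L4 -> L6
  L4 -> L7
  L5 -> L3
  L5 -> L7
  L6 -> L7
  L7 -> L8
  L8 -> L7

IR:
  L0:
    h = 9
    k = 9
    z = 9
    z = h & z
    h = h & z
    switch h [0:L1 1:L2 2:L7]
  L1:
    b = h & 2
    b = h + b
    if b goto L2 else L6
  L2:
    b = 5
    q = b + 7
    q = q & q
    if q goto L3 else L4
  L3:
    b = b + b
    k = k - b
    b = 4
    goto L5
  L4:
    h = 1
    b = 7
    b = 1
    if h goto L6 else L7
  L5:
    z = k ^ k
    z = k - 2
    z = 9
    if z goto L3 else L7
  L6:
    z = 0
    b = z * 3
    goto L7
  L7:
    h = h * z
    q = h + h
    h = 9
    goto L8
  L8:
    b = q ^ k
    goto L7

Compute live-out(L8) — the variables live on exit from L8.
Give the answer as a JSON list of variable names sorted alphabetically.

Answer: ["h", "k", "z"]

Derivation:
def/use:
  L0: def={h,k,z} ue=∅
  L1: def={b} ue={h}
  L2: def={b,q} ue=∅
  L3: def={b,k} ue={b,k}
  L4: def={b,h} ue=∅
  L5: def={z} ue={k}
  L6: def={b,z} ue=∅
  L7: def={h,q} ue={h,z}
  L8: def={b} ue={k,q}

Backward fixpoint:
  L0 li=∅ lo={h,k,z}
  L1 li={h,k,z} lo={h,k,z}
  L2 li={h,k,z} lo={b,h,k,z}
  L3 li={b,h,k} lo={b,h,k}
  L4 li={k,z} lo={h,k,z}
  L5 li={b,h,k} lo={b,h,k,z}
  L6 li={h,k} lo={h,k,z}
  L7 li={h,k,z} lo={h,k,q,z}
  L8 li={h,k,q,z} lo={h,k,z}

live-out(L8) = ["h", "k", "z"]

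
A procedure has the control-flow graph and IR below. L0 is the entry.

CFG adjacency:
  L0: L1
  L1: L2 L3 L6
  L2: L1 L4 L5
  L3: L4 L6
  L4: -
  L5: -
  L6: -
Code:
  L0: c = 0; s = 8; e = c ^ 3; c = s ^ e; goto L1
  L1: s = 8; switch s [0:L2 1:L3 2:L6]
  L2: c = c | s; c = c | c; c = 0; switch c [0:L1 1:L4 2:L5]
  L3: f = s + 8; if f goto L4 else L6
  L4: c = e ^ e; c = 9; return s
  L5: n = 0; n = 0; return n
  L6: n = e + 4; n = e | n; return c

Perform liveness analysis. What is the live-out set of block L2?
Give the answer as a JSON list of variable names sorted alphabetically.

def/use:
  L0: {c,e,s} / ∅
  L1: {s} / ∅
  L2: {c} / {c,s}
  L3: {f} / {s}
  L4: {c} / {e,s}
  L5: {n} / ∅
  L6: {n} / {c,e}

Liveness:
  L0: in=∅ out={c,e}
  L1: in={c,e} out={c,e,s}
  L2: in={c,e,s} out={c,e,s}
  L3: in={c,e,s} out={c,e,s}
  L4: in={e,s} out=∅
  L5: in=∅ out=∅
  L6: in={c,e} out=∅

live-out(L2) = ["c", "e", "s"]

Answer: ["c", "e", "s"]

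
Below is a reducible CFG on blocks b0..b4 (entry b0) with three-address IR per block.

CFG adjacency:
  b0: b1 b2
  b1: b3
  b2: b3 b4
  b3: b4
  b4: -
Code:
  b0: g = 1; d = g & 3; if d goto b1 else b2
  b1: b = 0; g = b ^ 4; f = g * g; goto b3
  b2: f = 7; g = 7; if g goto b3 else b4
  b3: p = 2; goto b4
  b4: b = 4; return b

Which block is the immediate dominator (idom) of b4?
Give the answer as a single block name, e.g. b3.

Answer: b0

Working:
idom tree: b1←b0 b2←b0 b3←b0 b4←b0
Dom at joins:
  b3: preds {b1,b2}: {b0,b1} ∩ {b0,b2} = {b0}; idom=b0
  b4: preds {b2,b3}: {b0,b2} ∩ {b0,b3} = {b0}; idom=b0

idom(b4) = b0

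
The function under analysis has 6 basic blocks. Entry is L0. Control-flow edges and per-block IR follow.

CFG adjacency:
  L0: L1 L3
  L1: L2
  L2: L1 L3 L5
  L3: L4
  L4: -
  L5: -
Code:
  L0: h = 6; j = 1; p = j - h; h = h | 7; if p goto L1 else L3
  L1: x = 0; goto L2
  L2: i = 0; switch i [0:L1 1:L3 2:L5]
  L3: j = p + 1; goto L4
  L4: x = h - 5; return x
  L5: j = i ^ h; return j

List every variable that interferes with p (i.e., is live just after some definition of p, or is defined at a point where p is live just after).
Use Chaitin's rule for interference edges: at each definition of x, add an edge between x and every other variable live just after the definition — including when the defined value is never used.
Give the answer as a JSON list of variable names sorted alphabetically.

Block summaries:
  L0 def {h,j,p} use ∅
  L1 def {x} use ∅
  L2 def {i} use ∅
  L3 def {j} use {p}
  L4 def {x} use {h}
  L5 def {j} use {h,i}

Live sets:
  L0: in=∅ out={h,p}
  L1: in={h,p} out={h,p}
  L2: in={h,p} out={h,i,p}
  L3: in={h,p} out={h}
  L4: in={h} out=∅
  L5: in={h,i} out=∅

Interference:
  h↔{i,j,p,x}
  i↔{h,p}
  j↔{h}
  p↔{h,i,x}
  x↔{h,p}

N(p) = ["h", "i", "x"]

Answer: ["h", "i", "x"]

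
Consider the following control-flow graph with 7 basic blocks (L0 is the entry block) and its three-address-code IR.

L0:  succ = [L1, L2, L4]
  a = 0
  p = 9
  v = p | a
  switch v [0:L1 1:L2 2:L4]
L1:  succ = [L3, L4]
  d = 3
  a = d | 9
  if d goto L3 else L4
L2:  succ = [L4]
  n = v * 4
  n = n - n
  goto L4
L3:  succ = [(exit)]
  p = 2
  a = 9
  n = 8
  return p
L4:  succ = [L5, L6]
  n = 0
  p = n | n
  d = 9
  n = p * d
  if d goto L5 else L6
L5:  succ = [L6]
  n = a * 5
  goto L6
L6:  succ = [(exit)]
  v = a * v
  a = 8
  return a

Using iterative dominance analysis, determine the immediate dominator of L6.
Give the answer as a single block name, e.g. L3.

Answer: L4

Working:
idom tree: L1←L0 L2←L0 L3←L1 L4←L0 L5←L4 L6←L4
Dom∩ at merges:
  L4: preds {L0,L1,L2}: {L0} ∩ {L0,L1} ∩ {L0,L2} = {L0}; idom=L0
  L6: preds {L4,L5}: {L0,L4} ∩ {L0,L4,L5} = {L0,L4}; idom=L4

idom(L6) = L4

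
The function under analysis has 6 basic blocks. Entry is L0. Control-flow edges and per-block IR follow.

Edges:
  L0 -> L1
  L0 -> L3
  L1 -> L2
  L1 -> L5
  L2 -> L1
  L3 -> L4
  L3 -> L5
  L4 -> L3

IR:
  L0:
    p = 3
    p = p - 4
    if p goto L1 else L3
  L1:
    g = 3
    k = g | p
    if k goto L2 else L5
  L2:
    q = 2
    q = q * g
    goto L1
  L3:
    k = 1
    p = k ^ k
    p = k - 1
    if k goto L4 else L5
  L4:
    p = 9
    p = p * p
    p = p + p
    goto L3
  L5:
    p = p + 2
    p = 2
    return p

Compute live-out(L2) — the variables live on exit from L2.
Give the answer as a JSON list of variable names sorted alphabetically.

Answer: ["p"]

Analysis:
Block summaries:
  L0 def {p} use ∅
  L1 def {g,k} use {p}
  L2 def {q} use {g}
  L3 def {k,p} use ∅
  L4 def {p} use ∅
  L5 def {p} use {p}

Live sets:
  L0 li=∅ lo={p}
  L1 li={p} lo={g,p}
  L2 li={g,p} lo={p}
  L3 li=∅ lo={p}
  L4 li=∅ lo=∅
  L5 li={p} lo=∅

live-out(L2) = ["p"]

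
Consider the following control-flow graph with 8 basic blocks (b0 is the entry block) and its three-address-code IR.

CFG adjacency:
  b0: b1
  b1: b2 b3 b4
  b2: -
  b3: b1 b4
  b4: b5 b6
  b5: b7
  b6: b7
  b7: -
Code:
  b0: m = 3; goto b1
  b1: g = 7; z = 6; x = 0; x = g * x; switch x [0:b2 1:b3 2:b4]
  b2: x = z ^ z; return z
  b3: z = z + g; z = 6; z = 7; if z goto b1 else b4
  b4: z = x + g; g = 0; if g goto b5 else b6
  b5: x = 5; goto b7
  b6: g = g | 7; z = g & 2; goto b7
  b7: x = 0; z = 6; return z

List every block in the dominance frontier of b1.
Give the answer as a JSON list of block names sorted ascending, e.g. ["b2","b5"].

idom tree: b1←b0 b2←b1 b3←b1 b4←b1 b5←b4 b6←b4 b7←b4
Join-block Dom:
  b1: preds {b0,b3}: {b0} ∩ {b0,b1,b3} = {b0}; idom=b0
  b4: preds {b1,b3}: {b0,b1} ∩ {b0,b1,b3} = {b0,b1}; idom=b1
  b7: preds {b5,b6}: {b0,b1,b4,b5} ∩ {b0,b1,b4,b6} = {b0,b1,b4}; idom=b4

DF derivation:
  join b1 pred b0: · stop@b0
  join b1 pred b3: b3→b1 stop@b0
  join b4 pred b1: · stop@b1
  join b4 pred b3: b3 stop@b1
  join b7 pred b5: b5 stop@b4
  join b7 pred b6: b6 stop@b4
  DF(b0)=∅
  DF(b1)={b1}
  DF(b2)=∅
  DF(b3)={b1,b4}
  DF(b4)=∅
  DF(b5)={b7}
  DF(b6)={b7}
  DF(b7)=∅

DF(b1) = ["b1"]

Answer: ["b1"]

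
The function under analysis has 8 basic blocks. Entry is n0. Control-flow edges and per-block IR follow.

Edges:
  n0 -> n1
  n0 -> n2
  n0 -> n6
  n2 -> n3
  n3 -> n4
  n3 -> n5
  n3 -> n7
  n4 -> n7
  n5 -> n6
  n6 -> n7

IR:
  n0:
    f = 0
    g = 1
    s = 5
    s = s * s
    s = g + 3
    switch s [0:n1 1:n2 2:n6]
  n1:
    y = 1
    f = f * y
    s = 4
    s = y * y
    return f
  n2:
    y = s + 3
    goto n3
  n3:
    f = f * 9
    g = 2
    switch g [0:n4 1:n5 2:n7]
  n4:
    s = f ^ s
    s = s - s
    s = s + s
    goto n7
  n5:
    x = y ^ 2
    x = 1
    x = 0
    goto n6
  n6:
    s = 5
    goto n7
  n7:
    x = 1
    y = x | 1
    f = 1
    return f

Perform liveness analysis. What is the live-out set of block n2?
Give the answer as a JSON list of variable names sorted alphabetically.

Answer: ["f", "s", "y"]

Working:
def/use:
  n0: def={f,g,s} ue=∅
  n1: def={f,s,y} ue={f}
  n2: def={y} ue={s}
  n3: def={f,g} ue={f}
  n4: def={s} ue={f,s}
  n5: def={x} ue={y}
  n6: def={s} ue=∅
  n7: def={f,x,y} ue=∅

Backward fixpoint:
  live n0: ∅→{f,s}
  live n1: {f}→∅
  live n2: {f,s}→{f,s,y}
  live n3: {f,s,y}→{f,s,y}
  live n4: {f,s}→∅
  live n5: {y}→∅
  live n6: ∅→∅
  live n7: ∅→∅

live-out(n2) = ["f", "s", "y"]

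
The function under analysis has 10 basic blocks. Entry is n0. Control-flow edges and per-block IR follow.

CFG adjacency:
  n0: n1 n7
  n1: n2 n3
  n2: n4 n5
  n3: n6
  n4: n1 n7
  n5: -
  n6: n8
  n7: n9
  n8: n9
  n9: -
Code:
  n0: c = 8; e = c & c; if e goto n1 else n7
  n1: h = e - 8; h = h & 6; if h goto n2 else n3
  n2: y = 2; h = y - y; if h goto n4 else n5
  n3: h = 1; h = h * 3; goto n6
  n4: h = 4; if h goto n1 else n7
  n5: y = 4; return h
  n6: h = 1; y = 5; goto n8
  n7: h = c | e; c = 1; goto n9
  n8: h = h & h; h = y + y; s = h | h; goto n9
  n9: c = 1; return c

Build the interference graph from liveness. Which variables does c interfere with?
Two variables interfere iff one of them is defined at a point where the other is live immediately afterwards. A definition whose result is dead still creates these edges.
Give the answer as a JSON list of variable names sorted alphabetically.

def/use:
  n0 def {c,e} use ∅
  n1 def {h} use {e}
  n2 def {h,y} use ∅
  n3 def {h} use ∅
  n4 def {h} use ∅
  n5 def {y} use {h}
  n6 def {h,y} use ∅
  n7 def {c,h} use {c,e}
  n8 def {h,s} use {h,y}
  n9 def {c} use ∅

Live sets:
  n0 li=∅ lo={c,e}
  n1 li={c,e} lo={c,e}
  n2 li={c,e} lo={c,e,h}
  n3 li=∅ lo=∅
  n4 li={c,e} lo={c,e}
  n5 li={h} lo=∅
  n6 li=∅ lo={h,y}
  n7 li={c,e} lo=∅
  n8 li={h,y} lo=∅
  n9 li=∅ lo=∅

Conflict graph:
  c↔{e,h,y}
  e↔{c,h,y}
  h↔{c,e,y}
  s↔∅
  y↔{c,e,h}

N(c) = ["e", "h", "y"]

Answer: ["e", "h", "y"]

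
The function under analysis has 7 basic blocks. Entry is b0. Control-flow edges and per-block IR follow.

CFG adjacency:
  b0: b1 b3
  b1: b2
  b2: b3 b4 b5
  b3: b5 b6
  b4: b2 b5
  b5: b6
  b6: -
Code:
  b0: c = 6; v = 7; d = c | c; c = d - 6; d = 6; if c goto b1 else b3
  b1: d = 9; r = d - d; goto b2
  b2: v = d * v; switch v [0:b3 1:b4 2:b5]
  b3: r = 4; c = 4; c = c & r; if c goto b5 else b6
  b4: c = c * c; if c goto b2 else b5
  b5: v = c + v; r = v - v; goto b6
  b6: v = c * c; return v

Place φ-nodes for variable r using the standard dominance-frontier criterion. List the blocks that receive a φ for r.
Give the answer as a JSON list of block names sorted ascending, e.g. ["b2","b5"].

idom tree: b1←b0 b2←b1 b3←b0 b4←b2 b5←b0 b6←b0
Join-block Dom:
  b2: preds {b1,b4}: {b0,b1} ∩ {b0,b1,b2,b4} = {b0,b1}; idom=b1
  b3: preds {b0,b2}: {b0} ∩ {b0,b1,b2} = {b0}; idom=b0
  b5: preds {b2,b3,b4}: {b0,b1,b2} ∩ {b0,b3} ∩ {b0,b1,b2,b4} = {b0}; idom=b0
  b6: preds {b3,b5}: {b0,b3} ∩ {b0,b5} = {b0}; idom=b0

DF walk-up:
  join b2 pred b1: · stop@b1
  join b2 pred b4: b4→b2 stop@b1
  join b3 pred b0: · stop@b0
  join b3 pred b2: b2→b1 stop@b0
  join b5 pred b2: b2→b1 stop@b0
  join b5 pred b3: b3 stop@b0
  join b5 pred b4: b4→b2→b1 stop@b0
  join b6 pred b3: b3 stop@b0
  join b6 pred b5: b5 stop@b0
  b0 → ∅
  b1 → {b3,b5}
  b2 → {b2,b3,b5}
  b3 → {b5,b6}
  b4 → {b2,b5}
  b5 → {b6}
  b6 → ∅

φ for r: defs {b1,b3,b5}
  DF⁺ = {b3,b5,b6}

Answer: ["b3", "b5", "b6"]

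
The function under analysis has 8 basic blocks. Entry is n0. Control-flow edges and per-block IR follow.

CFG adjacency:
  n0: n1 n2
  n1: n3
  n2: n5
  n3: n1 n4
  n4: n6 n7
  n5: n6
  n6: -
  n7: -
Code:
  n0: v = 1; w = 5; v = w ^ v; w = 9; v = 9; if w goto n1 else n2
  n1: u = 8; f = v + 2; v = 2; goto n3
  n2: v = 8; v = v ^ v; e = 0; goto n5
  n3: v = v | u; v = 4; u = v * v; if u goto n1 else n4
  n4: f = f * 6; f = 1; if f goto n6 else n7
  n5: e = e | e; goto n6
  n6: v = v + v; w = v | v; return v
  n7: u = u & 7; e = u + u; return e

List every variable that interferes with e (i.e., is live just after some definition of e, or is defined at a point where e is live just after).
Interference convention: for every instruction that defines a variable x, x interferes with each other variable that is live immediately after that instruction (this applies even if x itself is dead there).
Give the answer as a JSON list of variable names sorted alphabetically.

Block summaries:
  n0: def={v,w} ue=∅
  n1: def={f,u,v} ue={v}
  n2: def={e,v} ue=∅
  n3: def={u,v} ue={u,v}
  n4: def={f} ue={f}
  n5: def={e} ue={e}
  n6: def={v,w} ue={v}
  n7: def={e,u} ue={u}

Backward fixpoint:
  live n0: ∅→{v}
  live n1: {v}→{f,u,v}
  live n2: ∅→{e,v}
  live n3: {f,u,v}→{f,u,v}
  live n4: {f,u,v}→{u,v}
  live n5: {e,v}→{v}
  live n6: {v}→∅
  live n7: {u}→∅

Conflict graph:
  e — {v}
  f — {u,v}
  u — {f,v}
  v — {e,f,u,w}
  w — {v}

N(e) = ["v"]

Answer: ["v"]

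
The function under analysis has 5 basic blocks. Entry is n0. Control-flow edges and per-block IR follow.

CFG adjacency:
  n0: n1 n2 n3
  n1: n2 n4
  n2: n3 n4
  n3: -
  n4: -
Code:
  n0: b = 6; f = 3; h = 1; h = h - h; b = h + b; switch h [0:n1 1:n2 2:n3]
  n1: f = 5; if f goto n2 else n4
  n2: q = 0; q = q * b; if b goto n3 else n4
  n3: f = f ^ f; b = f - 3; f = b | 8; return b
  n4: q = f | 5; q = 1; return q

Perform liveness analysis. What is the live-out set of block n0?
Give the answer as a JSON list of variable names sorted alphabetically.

Answer: ["b", "f"]

Working:
Per-block:
  n0: def={b,f,h} ue=∅
  n1: def={f} ue=∅
  n2: def={q} ue={b}
  n3: def={b,f} ue={f}
  n4: def={q} ue={f}

Backward fixpoint:
  n0: in=∅ out={b,f}
  n1: in={b} out={b,f}
  n2: in={b,f} out={f}
  n3: in={f} out=∅
  n4: in={f} out=∅

live-out(n0) = ["b", "f"]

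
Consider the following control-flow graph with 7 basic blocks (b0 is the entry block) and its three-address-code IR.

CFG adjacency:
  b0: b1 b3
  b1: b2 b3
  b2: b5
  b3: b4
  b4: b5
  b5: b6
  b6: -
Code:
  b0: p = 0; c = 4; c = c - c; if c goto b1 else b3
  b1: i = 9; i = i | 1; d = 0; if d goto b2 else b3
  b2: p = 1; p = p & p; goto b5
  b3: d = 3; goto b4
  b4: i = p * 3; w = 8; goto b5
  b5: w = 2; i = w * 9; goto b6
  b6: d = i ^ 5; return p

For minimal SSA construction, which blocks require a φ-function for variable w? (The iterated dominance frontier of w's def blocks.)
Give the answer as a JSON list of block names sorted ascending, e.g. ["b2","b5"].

Answer: ["b5"]

Analysis:
idom tree: b1←b0 b2←b1 b3←b0 b4←b3 b5←b0 b6←b5
Join-block Dom:
  b3: preds {b0,b1}: {b0} ∩ {b0,b1} = {b0}; idom=b0
  b5: preds {b2,b4}: {b0,b1,b2} ∩ {b0,b3,b4} = {b0}; idom=b0

DF derivation:
  join b3 pred b0: · stop@b0
  join b3 pred b1: b1 stop@b0
  join b5 pred b2: b2→b1 stop@b0
  join b5 pred b4: b4→b3 stop@b0
  b0 → ∅
  b1 → {b3,b5}
  b2 → {b5}
  b3 → {b5}
  b4 → {b5}
  b5 → ∅
  b6 → ∅

φ for w: defs {b4,b5}
  DF⁺ = {b5}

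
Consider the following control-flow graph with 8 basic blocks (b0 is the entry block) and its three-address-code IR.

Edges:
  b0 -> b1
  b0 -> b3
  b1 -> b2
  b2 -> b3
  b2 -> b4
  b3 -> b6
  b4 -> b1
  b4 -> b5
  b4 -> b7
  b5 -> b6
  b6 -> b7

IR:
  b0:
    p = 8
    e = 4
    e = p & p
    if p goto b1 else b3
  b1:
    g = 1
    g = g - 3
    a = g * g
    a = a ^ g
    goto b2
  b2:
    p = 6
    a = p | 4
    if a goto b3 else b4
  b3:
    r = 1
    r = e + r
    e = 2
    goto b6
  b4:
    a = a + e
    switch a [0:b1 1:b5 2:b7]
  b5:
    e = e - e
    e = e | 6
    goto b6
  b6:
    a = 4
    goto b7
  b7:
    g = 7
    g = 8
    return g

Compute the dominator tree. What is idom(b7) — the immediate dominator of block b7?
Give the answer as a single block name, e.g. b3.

idom tree: b1←b0 b2←b1 b3←b0 b4←b2 b5←b4 b6←b0 b7←b0
Join-block Dom:
  b1: preds {b0,b4}: {b0} ∩ {b0,b1,b2,b4} = {b0}; idom=b0
  b3: preds {b0,b2}: {b0} ∩ {b0,b1,b2} = {b0}; idom=b0
  b6: preds {b3,b5}: {b0,b3} ∩ {b0,b1,b2,b4,b5} = {b0}; idom=b0
  b7: preds {b4,b6}: {b0,b1,b2,b4} ∩ {b0,b6} = {b0}; idom=b0

idom(b7) = b0

Answer: b0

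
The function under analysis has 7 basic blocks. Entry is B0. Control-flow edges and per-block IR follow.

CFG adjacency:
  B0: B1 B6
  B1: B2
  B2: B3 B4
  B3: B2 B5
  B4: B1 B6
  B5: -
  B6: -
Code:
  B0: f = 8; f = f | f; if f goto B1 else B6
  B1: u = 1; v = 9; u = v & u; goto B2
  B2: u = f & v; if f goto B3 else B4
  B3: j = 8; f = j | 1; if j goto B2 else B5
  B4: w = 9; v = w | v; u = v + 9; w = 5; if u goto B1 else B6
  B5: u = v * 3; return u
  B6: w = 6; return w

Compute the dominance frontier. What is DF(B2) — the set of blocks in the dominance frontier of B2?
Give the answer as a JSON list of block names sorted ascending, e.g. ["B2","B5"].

Answer: ["B1", "B2", "B6"]

Working:
idom tree: B1←B0 B2←B1 B3←B2 B4←B2 B5←B3 B6←B0
Join-block Dom:
  B1: preds {B0,B4}: {B0} ∩ {B0,B1,B2,B4} = {B0}; idom=B0
  B2: preds {B1,B3}: {B0,B1} ∩ {B0,B1,B2,B3} = {B0,B1}; idom=B1
  B6: preds {B0,B4}: {B0} ∩ {B0,B1,B2,B4} = {B0}; idom=B0

DF derivation:
  B1←B0: walk · to B0
  B1←B4: walk B4→B2→B1 to B0
  B2←B1: walk · to B1
  B2←B3: walk B3→B2 to B1
  B6←B0: walk · to B0
  B6←B4: walk B4→B2→B1 to B0
  B0 → ∅
  B1 → {B1,B6}
  B2 → {B1,B2,B6}
  B3 → {B2}
  B4 → {B1,B6}
  B5 → ∅
  B6 → ∅

DF(B2) = ["B1", "B2", "B6"]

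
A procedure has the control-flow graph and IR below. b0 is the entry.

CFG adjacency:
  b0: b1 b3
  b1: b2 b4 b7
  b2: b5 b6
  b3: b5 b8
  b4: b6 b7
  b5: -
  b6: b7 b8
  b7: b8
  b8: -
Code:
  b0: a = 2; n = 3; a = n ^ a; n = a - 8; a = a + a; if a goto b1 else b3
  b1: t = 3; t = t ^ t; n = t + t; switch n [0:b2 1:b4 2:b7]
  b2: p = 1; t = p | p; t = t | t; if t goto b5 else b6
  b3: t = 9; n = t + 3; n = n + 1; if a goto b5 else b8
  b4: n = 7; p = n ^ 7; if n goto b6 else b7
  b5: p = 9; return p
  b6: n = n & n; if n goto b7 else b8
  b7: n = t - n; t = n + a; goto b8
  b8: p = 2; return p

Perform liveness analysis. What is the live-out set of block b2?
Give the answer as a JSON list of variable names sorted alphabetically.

Answer: ["a", "n", "t"]

Analysis:
Per-block:
  b0 def {a,n} use ∅
  b1 def {n,t} use ∅
  b2 def {p,t} use ∅
  b3 def {n,t} use {a}
  b4 def {n,p} use ∅
  b5 def {p} use ∅
  b6 def {n} use {n}
  b7 def {n,t} use {a,n,t}
  b8 def {p} use ∅

Backward fixpoint:
  live b0: ∅→{a}
  live b1: {a}→{a,n,t}
  live b2: {a,n}→{a,n,t}
  live b3: {a}→∅
  live b4: {a,t}→{a,n,t}
  live b5: ∅→∅
  live b6: {a,n,t}→{a,n,t}
  live b7: {a,n,t}→∅
  live b8: ∅→∅

live-out(b2) = ["a", "n", "t"]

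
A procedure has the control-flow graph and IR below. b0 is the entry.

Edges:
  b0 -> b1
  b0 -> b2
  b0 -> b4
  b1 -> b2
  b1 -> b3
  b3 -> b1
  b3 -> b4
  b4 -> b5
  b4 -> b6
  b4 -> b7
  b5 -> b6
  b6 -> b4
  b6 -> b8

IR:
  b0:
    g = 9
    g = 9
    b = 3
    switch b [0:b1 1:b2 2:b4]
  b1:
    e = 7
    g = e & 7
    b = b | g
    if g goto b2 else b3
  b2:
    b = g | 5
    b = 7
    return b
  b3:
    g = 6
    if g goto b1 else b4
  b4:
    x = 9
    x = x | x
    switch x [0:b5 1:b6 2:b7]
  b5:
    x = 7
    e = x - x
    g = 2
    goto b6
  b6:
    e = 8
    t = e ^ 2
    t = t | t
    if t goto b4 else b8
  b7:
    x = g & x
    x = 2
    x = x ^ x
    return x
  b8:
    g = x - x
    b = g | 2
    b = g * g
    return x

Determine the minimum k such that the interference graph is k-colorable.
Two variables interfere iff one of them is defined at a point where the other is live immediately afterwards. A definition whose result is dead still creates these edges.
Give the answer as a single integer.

Block summaries:
  b0 def {b,g} use ∅
  b1 def {b,e,g} use {b}
  b2 def {b} use {g}
  b3 def {g} use ∅
  b4 def {x} use ∅
  b5 def {e,g,x} use ∅
  b6 def {e,t} use ∅
  b7 def {x} use {g,x}
  b8 def {b,g} use {x}

Liveness:
  live b0: ∅→{b,g}
  live b1: {b}→{b,g}
  live b2: {g}→∅
  live b3: {b}→{b,g}
  live b4: {g}→{g,x}
  live b5: ∅→{g,x}
  live b6: {g,x}→{g,x}
  live b7: {g,x}→∅
  live b8: {x}→∅

Conflict graph:
  b: {e,g,x}
  e: {b,g,x}
  g: {b,e,t,x}
  t: {g,x}
  x: {b,e,g,t}

Colouring:
  {b,e,g,x} pairwise interfere (4-clique) ⇒ χ ≥ 4
  4-colouring: r0={g}  r1={x}  r2={b,t}  r3={e}
  χ = 4

Answer: 4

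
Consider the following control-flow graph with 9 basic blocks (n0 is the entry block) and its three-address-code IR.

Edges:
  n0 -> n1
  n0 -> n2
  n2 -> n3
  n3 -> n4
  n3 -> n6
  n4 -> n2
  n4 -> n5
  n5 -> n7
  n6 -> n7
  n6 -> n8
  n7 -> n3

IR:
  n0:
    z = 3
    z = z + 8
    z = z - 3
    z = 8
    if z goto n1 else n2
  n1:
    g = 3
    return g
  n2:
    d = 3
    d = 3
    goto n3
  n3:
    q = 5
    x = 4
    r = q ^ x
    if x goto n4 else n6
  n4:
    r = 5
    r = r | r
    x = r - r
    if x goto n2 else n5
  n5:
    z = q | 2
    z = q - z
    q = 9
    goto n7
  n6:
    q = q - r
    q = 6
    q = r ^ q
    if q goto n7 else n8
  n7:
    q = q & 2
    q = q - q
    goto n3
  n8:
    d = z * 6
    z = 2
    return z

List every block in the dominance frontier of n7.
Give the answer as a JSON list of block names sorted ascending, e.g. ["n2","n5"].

Answer: ["n3"]

Working:
idom tree: n1←n0 n2←n0 n3←n2 n4←n3 n5←n4 n6←n3 n7←n3 n8←n6
Dom at joins:
  n2: preds {n0,n4}: {n0} ∩ {n0,n2,n3,n4} = {n0}; idom=n0
  n3: preds {n2,n7}: {n0,n2} ∩ {n0,n2,n3,n7} = {n0,n2}; idom=n2
  n7: preds {n5,n6}: {n0,n2,n3,n4,n5} ∩ {n0,n2,n3,n6} = {n0,n2,n3}; idom=n3

DF walk-up:
  join n2 pred n0: · stop@n0
  join n2 pred n4: n4→n3→n2 stop@n0
  join n3 pred n2: · stop@n2
  join n3 pred n7: n7→n3 stop@n2
  join n7 pred n5: n5→n4 stop@n3
  join n7 pred n6: n6 stop@n3
  n0 → ∅
  n1 → ∅
  n2 → {n2}
  n3 → {n2,n3}
  n4 → {n2,n7}
  n5 → {n7}
  n6 → {n7}
  n7 → {n3}
  n8 → ∅

DF(n7) = ["n3"]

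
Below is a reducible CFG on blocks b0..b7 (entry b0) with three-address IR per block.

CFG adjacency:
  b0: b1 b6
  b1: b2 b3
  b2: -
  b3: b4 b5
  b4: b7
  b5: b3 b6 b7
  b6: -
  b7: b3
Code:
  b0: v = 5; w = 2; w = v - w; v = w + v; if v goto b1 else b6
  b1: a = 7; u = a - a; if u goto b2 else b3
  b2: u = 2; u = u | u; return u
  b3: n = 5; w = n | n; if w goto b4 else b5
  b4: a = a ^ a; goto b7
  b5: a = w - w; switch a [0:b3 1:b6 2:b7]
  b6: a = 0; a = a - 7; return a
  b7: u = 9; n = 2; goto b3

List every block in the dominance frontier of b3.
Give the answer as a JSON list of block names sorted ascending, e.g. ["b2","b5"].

idom tree: b1←b0 b2←b1 b3←b1 b4←b3 b5←b3 b6←b0 b7←b3
Dom∩ at merges:
  b3: preds {b1,b5,b7}: {b0,b1} ∩ {b0,b1,b3,b5} ∩ {b0,b1,b3,b7} = {b0,b1}; idom=b1
  b6: preds {b0,b5}: {b0} ∩ {b0,b1,b3,b5} = {b0}; idom=b0
  b7: preds {b4,b5}: {b0,b1,b3,b4} ∩ {b0,b1,b3,b5} = {b0,b1,b3}; idom=b3

DF derivation:
  join b3 pred b1: · stop@b1
  join b3 pred b5: b5→b3 stop@b1
  join b3 pred b7: b7→b3 stop@b1
  join b6 pred b0: · stop@b0
  join b6 pred b5: b5→b3→b1 stop@b0
  join b7 pred b4: b4 stop@b3
  join b7 pred b5: b5 stop@b3
  b0 → ∅
  b1 → {b6}
  b2 → ∅
  b3 → {b3,b6}
  b4 → {b7}
  b5 → {b3,b6,b7}
  b6 → ∅
  b7 → {b3}

DF(b3) = ["b3", "b6"]

Answer: ["b3", "b6"]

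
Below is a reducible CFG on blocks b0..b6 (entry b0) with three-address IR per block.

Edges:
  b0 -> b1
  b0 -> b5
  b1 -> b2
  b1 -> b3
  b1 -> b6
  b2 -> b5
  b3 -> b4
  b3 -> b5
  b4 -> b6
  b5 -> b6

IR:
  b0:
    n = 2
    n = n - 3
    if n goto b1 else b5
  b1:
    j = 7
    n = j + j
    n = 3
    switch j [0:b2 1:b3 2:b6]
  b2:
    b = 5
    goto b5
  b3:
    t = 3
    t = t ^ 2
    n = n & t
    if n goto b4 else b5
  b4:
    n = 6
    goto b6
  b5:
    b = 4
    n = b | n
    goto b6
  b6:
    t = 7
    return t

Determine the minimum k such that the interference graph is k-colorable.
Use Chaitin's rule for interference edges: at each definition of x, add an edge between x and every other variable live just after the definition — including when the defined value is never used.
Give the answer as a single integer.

Answer: 2

Derivation:
Block summaries:
  b0: def={n} ue=∅
  b1: def={j,n} ue=∅
  b2: def={b} ue=∅
  b3: def={n,t} ue={n}
  b4: def={n} ue=∅
  b5: def={b,n} ue={n}
  b6: def={t} ue=∅

Live sets:
  b0 li=∅ lo={n}
  b1 li=∅ lo={n}
  b2 li={n} lo={n}
  b3 li={n} lo={n}
  b4 li=∅ lo=∅
  b5 li={n} lo=∅
  b6 li=∅ lo=∅

Interfere edges:
  b↔{n}
  j↔{n}
  n↔{b,j,t}
  t↔{n}

Registers:
  clique {b,n} ⇒ need ≥ 2
  assign b→R1 j→R1 n→R0 t→R1 — no edge inside a register ⇒ χ ≤ 2
  χ = 2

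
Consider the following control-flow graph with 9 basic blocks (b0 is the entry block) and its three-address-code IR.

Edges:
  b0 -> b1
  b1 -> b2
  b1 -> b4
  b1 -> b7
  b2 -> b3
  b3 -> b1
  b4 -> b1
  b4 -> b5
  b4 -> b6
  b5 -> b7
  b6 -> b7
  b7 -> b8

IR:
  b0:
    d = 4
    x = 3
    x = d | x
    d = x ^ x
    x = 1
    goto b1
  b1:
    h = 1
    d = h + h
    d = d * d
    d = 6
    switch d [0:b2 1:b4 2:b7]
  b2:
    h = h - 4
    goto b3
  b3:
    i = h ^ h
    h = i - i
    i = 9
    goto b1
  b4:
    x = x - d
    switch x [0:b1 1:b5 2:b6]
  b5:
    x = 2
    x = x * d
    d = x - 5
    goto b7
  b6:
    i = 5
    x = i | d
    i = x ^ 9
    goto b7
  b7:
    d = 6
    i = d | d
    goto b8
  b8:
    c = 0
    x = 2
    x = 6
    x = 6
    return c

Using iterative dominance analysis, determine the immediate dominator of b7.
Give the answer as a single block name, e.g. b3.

Answer: b1

Analysis:
idom tree: b1←b0 b2←b1 b3←b2 b4←b1 b5←b4 b6←b4 b7←b1 b8←b7
Dom∩ at merges:
  b1: preds {b0,b3,b4}: {b0} ∩ {b0,b1,b2,b3} ∩ {b0,b1,b4} = {b0}; idom=b0
  b7: preds {b1,b5,b6}: {b0,b1} ∩ {b0,b1,b4,b5} ∩ {b0,b1,b4,b6} = {b0,b1}; idom=b1

idom(b7) = b1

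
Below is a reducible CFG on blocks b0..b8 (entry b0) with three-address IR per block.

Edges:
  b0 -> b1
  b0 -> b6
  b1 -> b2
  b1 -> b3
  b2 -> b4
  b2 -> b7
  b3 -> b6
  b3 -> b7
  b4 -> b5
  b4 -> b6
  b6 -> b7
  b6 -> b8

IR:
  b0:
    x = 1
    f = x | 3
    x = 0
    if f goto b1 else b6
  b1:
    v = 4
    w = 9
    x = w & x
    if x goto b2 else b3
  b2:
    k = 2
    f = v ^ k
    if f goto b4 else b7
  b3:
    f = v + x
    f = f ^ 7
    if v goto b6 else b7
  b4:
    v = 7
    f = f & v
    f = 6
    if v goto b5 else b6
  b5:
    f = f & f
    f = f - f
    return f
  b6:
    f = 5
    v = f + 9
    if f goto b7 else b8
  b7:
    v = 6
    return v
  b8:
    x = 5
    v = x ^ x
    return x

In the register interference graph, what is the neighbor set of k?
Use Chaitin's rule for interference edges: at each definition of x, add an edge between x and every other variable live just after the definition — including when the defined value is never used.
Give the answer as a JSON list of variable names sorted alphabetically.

Answer: ["v"]

Derivation:
Block summaries:
  b0: def={f,x} ue=∅
  b1: def={v,w,x} ue={x}
  b2: def={f,k} ue={v}
  b3: def={f} ue={v,x}
  b4: def={f,v} ue={f}
  b5: def={f} ue={f}
  b6: def={f,v} ue=∅
  b7: def={v} ue=∅
  b8: def={v,x} ue=∅

Backward fixpoint:
  live b0: ∅→{x}
  live b1: {x}→{v,x}
  live b2: {v}→{f}
  live b3: {v,x}→∅
  live b4: {f}→{f}
  live b5: {f}→∅
  live b6: ∅→∅
  live b7: ∅→∅
  live b8: ∅→∅

Conflict graph:
  f — {v,x}
  k — {v}
  v — {f,k,w,x}
  w — {v,x}
  x — {f,v,w}

N(k) = ["v"]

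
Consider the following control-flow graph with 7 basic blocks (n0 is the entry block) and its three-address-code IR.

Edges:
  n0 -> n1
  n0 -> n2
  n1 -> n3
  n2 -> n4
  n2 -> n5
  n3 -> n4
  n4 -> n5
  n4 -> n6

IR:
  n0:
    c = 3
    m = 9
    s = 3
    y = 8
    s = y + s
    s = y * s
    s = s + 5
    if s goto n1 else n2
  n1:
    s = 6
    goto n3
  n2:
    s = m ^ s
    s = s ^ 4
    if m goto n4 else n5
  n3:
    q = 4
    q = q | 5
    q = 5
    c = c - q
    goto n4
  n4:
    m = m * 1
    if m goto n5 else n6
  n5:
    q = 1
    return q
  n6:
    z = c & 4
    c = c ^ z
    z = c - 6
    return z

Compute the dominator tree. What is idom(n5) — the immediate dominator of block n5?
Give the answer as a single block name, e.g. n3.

idom tree: n1←n0 n2←n0 n3←n1 n4←n0 n5←n0 n6←n4
Join-block Dom:
  n4: preds {n2,n3}: {n0,n2} ∩ {n0,n1,n3} = {n0}; idom=n0
  n5: preds {n2,n4}: {n0,n2} ∩ {n0,n4} = {n0}; idom=n0

idom(n5) = n0

Answer: n0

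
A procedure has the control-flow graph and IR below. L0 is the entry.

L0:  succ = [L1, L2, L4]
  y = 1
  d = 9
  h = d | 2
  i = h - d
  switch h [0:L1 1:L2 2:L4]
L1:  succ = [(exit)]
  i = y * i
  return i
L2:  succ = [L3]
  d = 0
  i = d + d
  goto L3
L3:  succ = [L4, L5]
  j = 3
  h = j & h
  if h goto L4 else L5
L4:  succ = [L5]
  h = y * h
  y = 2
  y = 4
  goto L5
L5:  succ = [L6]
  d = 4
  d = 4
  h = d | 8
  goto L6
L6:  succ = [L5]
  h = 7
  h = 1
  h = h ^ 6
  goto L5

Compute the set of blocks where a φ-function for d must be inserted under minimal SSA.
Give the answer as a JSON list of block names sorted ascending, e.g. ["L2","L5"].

Answer: ["L4", "L5"]

Derivation:
idom tree: L1←L0 L2←L0 L3←L2 L4←L0 L5←L0 L6←L5
Join-block Dom:
  L4: preds {L0,L3}: {L0} ∩ {L0,L2,L3} = {L0}; idom=L0
  L5: preds {L3,L4,L6}: {L0,L2,L3} ∩ {L0,L4} ∩ {L0,L5,L6} = {L0}; idom=L0

Frontier:
  join L4 pred L0: · stop@L0
  join L4 pred L3: L3→L2 stop@L0
  join L5 pred L3: L3→L2 stop@L0
  join L5 pred L4: L4 stop@L0
  join L5 pred L6: L6→L5 stop@L0
  L0 → ∅
  L1 → ∅
  L2 → {L4,L5}
  L3 → {L4,L5}
  L4 → {L5}
  L5 → {L5}
  L6 → {L5}

φ for d: defs {L0,L2,L5}
  DF⁺ = {L4,L5}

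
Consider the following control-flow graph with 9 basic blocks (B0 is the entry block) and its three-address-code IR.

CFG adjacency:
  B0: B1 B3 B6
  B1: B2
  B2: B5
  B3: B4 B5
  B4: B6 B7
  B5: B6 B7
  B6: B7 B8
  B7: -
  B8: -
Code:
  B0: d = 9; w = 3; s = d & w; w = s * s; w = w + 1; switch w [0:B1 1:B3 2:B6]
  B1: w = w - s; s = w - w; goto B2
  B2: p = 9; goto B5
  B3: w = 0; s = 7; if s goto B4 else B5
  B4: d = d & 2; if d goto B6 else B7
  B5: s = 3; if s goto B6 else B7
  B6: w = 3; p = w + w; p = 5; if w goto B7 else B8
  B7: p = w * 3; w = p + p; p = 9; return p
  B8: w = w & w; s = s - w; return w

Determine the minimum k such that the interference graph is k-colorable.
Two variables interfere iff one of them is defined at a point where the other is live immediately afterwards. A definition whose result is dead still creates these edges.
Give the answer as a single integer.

Answer: 3

Working:
def/use:
  B0: {d,s,w} / ∅
  B1: {s,w} / {s,w}
  B2: {p} / ∅
  B3: {s,w} / ∅
  B4: {d} / {d}
  B5: {s} / ∅
  B6: {p,w} / ∅
  B7: {p,w} / {w}
  B8: {s,w} / {s,w}

Backward fixpoint:
  B0: in=∅ out={d,s,w}
  B1: in={s,w} out={w}
  B2: in={w} out={w}
  B3: in={d} out={d,s,w}
  B4: in={d,s,w} out={s,w}
  B5: in={w} out={s,w}
  B6: in={s} out={s,w}
  B7: in={w} out=∅
  B8: in={s,w} out=∅

Interfere edges:
  d — {s,w}
  p — {s,w}
  s — {d,p,w}
  w — {d,p,s}

Chromatic number:
  clique {d,s,w} ⇒ need ≥ 3
  assign d→r2 p→r2 s→r0 w→r1 — no edge inside a register ⇒ χ ≤ 3
  χ = 3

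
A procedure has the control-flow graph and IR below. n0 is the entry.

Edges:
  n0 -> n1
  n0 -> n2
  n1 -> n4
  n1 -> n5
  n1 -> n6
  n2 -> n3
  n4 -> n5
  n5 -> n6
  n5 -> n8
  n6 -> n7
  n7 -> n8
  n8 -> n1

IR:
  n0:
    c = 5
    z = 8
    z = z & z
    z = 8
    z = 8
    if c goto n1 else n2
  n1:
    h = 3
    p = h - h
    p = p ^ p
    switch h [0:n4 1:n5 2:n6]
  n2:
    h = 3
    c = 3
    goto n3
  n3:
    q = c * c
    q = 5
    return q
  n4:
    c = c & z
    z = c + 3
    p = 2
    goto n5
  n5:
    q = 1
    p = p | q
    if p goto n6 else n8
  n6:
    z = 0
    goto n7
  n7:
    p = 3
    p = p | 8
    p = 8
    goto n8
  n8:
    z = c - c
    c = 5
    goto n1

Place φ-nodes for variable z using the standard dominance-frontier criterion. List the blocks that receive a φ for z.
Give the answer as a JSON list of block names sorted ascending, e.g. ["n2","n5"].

Answer: ["n1", "n5", "n6", "n8"]

Working:
idom tree: n1←n0 n2←n0 n3←n2 n4←n1 n5←n1 n6←n1 n7←n6 n8←n1
Join-block Dom:
  n1: preds {n0,n8}: {n0} ∩ {n0,n1,n8} = {n0}; idom=n0
  n5: preds {n1,n4}: {n0,n1} ∩ {n0,n1,n4} = {n0,n1}; idom=n1
  n6: preds {n1,n5}: {n0,n1} ∩ {n0,n1,n5} = {n0,n1}; idom=n1
  n8: preds {n5,n7}: {n0,n1,n5} ∩ {n0,n1,n6,n7} = {n0,n1}; idom=n1

DF walk-up:
  join n1 pred n0: · stop@n0
  join n1 pred n8: n8→n1 stop@n0
  join n5 pred n1: · stop@n1
  join n5 pred n4: n4 stop@n1
  join n6 pred n1: · stop@n1
  join n6 pred n5: n5 stop@n1
  join n8 pred n5: n5 stop@n1
  join n8 pred n7: n7→n6 stop@n1
  n0: DF=∅
  n1: DF={n1}
  n2: DF=∅
  n3: DF=∅
  n4: DF={n5}
  n5: DF={n6,n8}
  n6: DF={n8}
  n7: DF={n8}
  n8: DF={n1}

φ for z: defs {n0,n4,n6,n8}
  DF⁺ = {n1,n5,n6,n8}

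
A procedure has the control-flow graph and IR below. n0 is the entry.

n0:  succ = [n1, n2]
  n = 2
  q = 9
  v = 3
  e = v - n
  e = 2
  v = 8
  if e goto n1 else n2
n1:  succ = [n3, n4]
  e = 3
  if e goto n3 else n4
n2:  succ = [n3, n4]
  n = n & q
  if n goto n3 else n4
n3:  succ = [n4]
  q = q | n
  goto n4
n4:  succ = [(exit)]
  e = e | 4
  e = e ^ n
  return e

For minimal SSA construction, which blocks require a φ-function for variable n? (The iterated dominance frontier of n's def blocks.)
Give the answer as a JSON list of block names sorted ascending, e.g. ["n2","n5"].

Answer: ["n3", "n4"]

Derivation:
idom tree: n1←n0 n2←n0 n3←n0 n4←n0
Dom∩ at merges:
  n3: preds {n1,n2}: {n0,n1} ∩ {n0,n2} = {n0}; idom=n0
  n4: preds {n1,n2,n3}: {n0,n1} ∩ {n0,n2} ∩ {n0,n3} = {n0}; idom=n0

DF walk-up:
  join n3 pred n1: n1 stop@n0
  join n3 pred n2: n2 stop@n0
  join n4 pred n1: n1 stop@n0
  join n4 pred n2: n2 stop@n0
  join n4 pred n3: n3 stop@n0
  n0 → ∅
  n1 → {n3,n4}
  n2 → {n3,n4}
  n3 → {n4}
  n4 → ∅

φ for n: defs {n0,n2}
  DF⁺ = {n3,n4}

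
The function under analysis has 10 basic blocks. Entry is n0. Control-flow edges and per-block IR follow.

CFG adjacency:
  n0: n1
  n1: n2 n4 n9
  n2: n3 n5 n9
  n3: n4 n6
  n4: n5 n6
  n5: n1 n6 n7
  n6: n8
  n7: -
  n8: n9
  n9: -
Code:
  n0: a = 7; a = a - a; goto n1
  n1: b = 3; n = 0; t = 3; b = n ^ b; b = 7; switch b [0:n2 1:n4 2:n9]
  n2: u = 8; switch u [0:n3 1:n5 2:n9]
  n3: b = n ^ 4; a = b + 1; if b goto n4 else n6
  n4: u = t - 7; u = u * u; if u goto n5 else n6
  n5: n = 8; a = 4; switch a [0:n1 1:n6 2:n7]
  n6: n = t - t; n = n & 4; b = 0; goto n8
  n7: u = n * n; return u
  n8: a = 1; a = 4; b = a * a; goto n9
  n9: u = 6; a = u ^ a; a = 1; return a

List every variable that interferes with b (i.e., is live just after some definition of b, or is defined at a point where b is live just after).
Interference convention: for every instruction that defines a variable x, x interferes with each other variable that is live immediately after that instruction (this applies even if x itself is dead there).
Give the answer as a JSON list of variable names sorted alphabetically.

Per-block:
  n0 def {a} use ∅
  n1 def {b,n,t} use ∅
  n2 def {u} use ∅
  n3 def {a,b} use {n}
  n4 def {u} use {t}
  n5 def {a,n} use ∅
  n6 def {b,n} use {t}
  n7 def {u} use {n}
  n8 def {a,b} use ∅
  n9 def {a,u} use {a}

Backward fixpoint:
  n0: in=∅ out={a}
  n1: in={a} out={a,n,t}
  n2: in={a,n,t} out={a,n,t}
  n3: in={n,t} out={t}
  n4: in={t} out={t}
  n5: in={t} out={a,n,t}
  n6: in={t} out=∅
  n7: in={n} out=∅
  n8: in=∅ out={a}
  n9: in={a} out=∅

Interfere edges:
  a — {b,n,t,u}
  b — {a,n,t}
  n — {a,b,t,u}
  t — {a,b,n,u}
  u — {a,n,t}

N(b) = ["a", "n", "t"]

Answer: ["a", "n", "t"]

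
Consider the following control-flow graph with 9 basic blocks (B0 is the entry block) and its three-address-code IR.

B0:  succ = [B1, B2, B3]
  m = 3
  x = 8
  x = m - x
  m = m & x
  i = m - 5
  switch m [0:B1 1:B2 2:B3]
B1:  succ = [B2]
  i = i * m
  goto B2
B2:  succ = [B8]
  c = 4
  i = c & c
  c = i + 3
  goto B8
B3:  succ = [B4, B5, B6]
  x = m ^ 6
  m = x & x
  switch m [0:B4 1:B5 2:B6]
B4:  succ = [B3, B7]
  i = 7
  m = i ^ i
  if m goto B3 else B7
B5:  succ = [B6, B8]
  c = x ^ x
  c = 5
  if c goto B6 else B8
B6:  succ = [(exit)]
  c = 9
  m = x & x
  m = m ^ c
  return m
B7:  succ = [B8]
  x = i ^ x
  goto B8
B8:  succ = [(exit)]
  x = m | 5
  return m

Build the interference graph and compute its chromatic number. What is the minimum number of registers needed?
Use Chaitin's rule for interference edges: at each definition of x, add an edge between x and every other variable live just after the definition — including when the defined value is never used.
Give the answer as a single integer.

Answer: 3

Analysis:
Per-block:
  B0: def={i,m,x} ue=∅
  B1: def={i} ue={i,m}
  B2: def={c,i} ue=∅
  B3: def={m,x} ue={m}
  B4: def={i,m} ue=∅
  B5: def={c} ue={x}
  B6: def={c,m} ue={x}
  B7: def={x} ue={i,x}
  B8: def={x} ue={m}

Live sets:
  live B0: ∅→{i,m}
  live B1: {i,m}→{m}
  live B2: {m}→{m}
  live B3: {m}→{m,x}
  live B4: {x}→{i,m,x}
  live B5: {m,x}→{m,x}
  live B6: {x}→∅
  live B7: {i,m,x}→{m}
  live B8: {m}→∅

Conflict graph:
  c — {m,x}
  i — {m,x}
  m — {c,i,x}
  x — {c,i,m}

Registers:
  {c,m,x} pairwise interfere (3-clique) ⇒ χ ≥ 3
  3-colouring: R0={m}  R1={x}  R2={c,i}
  χ = 3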